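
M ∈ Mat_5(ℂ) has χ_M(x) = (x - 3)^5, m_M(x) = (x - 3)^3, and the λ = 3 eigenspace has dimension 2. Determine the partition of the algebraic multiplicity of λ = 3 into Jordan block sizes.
Block sizes for λ = 3: [3, 2]

Step 1 — from the characteristic polynomial, algebraic multiplicity of λ = 3 is 5. From dim ker(M − (3)·I) = 2, there are exactly 2 Jordan blocks for λ = 3.
Step 2 — from the minimal polynomial, the factor (x − 3)^3 tells us the largest block for λ = 3 has size 3.
Step 3 — with total size 5, 2 blocks, and largest block 3, the block sizes (in nonincreasing order) are [3, 2].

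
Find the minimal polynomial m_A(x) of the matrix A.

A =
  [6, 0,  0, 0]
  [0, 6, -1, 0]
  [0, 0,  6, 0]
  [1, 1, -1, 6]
x^3 - 18*x^2 + 108*x - 216

The characteristic polynomial is χ_A(x) = (x - 6)^4, so the eigenvalues are known. The minimal polynomial is
  m_A(x) = Π_λ (x − λ)^{k_λ}
where k_λ is the size of the *largest* Jordan block for λ (equivalently, the smallest k with (A − λI)^k v = 0 for every generalised eigenvector v of λ).

  λ = 6: largest Jordan block has size 3, contributing (x − 6)^3

So m_A(x) = (x - 6)^3 = x^3 - 18*x^2 + 108*x - 216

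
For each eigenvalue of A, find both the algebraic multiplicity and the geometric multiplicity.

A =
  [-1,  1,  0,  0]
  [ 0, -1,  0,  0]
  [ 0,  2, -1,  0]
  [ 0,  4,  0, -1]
λ = -1: alg = 4, geom = 3

Step 1 — factor the characteristic polynomial to read off the algebraic multiplicities:
  χ_A(x) = (x + 1)^4

Step 2 — compute geometric multiplicities via the rank-nullity identity g(λ) = n − rank(A − λI):
  rank(A − (-1)·I) = 1, so dim ker(A − (-1)·I) = n − 1 = 3

Summary:
  λ = -1: algebraic multiplicity = 4, geometric multiplicity = 3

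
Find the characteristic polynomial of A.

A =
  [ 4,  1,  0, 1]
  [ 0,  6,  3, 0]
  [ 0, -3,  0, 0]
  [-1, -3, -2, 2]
x^4 - 12*x^3 + 54*x^2 - 108*x + 81

Expanding det(x·I − A) (e.g. by cofactor expansion or by noting that A is similar to its Jordan form J, which has the same characteristic polynomial as A) gives
  χ_A(x) = x^4 - 12*x^3 + 54*x^2 - 108*x + 81
which factors as (x - 3)^4. The eigenvalues (with algebraic multiplicities) are λ = 3 with multiplicity 4.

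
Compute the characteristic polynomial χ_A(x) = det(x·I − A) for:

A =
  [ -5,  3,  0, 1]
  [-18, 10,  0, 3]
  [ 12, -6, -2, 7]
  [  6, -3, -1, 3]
x^4 - 6*x^3 + 13*x^2 - 12*x + 4

Expanding det(x·I − A) (e.g. by cofactor expansion or by noting that A is similar to its Jordan form J, which has the same characteristic polynomial as A) gives
  χ_A(x) = x^4 - 6*x^3 + 13*x^2 - 12*x + 4
which factors as (x - 2)^2*(x - 1)^2. The eigenvalues (with algebraic multiplicities) are λ = 1 with multiplicity 2, λ = 2 with multiplicity 2.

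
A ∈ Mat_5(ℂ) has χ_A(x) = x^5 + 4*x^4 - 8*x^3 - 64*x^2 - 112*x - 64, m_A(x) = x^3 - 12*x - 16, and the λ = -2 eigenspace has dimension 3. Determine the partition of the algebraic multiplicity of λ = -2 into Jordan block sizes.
Block sizes for λ = -2: [2, 1, 1]

Step 1 — from the characteristic polynomial, algebraic multiplicity of λ = -2 is 4. From dim ker(A − (-2)·I) = 3, there are exactly 3 Jordan blocks for λ = -2.
Step 2 — from the minimal polynomial, the factor (x + 2)^2 tells us the largest block for λ = -2 has size 2.
Step 3 — with total size 4, 3 blocks, and largest block 2, the block sizes (in nonincreasing order) are [2, 1, 1].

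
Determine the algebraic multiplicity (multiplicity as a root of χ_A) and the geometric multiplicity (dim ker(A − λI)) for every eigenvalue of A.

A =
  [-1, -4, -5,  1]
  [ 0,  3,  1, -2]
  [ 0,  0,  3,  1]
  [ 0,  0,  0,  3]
λ = -1: alg = 1, geom = 1; λ = 3: alg = 3, geom = 1

Step 1 — factor the characteristic polynomial to read off the algebraic multiplicities:
  χ_A(x) = (x - 3)^3*(x + 1)

Step 2 — compute geometric multiplicities via the rank-nullity identity g(λ) = n − rank(A − λI):
  rank(A − (-1)·I) = 3, so dim ker(A − (-1)·I) = n − 3 = 1
  rank(A − (3)·I) = 3, so dim ker(A − (3)·I) = n − 3 = 1

Summary:
  λ = -1: algebraic multiplicity = 1, geometric multiplicity = 1
  λ = 3: algebraic multiplicity = 3, geometric multiplicity = 1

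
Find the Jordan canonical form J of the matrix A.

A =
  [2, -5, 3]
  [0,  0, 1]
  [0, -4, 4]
J_3(2)

The characteristic polynomial is
  det(x·I − A) = x^3 - 6*x^2 + 12*x - 8 = (x - 2)^3

Eigenvalues and multiplicities (the geometric multiplicity of λ is n − rank(A − λI), which equals the number of Jordan blocks for λ):
  λ = 2: algebraic multiplicity = 3, geometric multiplicity = 1

Determining the block sizes for each eigenvalue:
  λ = 2: one block (gm = 1), so the single block has size am = 3 → block sizes [3]

Assembling the blocks gives a Jordan form
J =
  [2, 1, 0]
  [0, 2, 1]
  [0, 0, 2]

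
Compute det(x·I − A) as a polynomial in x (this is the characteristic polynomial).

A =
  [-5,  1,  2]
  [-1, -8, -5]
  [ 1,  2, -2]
x^3 + 15*x^2 + 75*x + 125

Expanding det(x·I − A) (e.g. by cofactor expansion or by noting that A is similar to its Jordan form J, which has the same characteristic polynomial as A) gives
  χ_A(x) = x^3 + 15*x^2 + 75*x + 125
which factors as (x + 5)^3. The eigenvalues (with algebraic multiplicities) are λ = -5 with multiplicity 3.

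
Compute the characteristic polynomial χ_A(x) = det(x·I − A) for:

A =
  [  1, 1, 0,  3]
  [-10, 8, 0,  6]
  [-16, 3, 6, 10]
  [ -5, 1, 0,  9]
x^4 - 24*x^3 + 216*x^2 - 864*x + 1296

Expanding det(x·I − A) (e.g. by cofactor expansion or by noting that A is similar to its Jordan form J, which has the same characteristic polynomial as A) gives
  χ_A(x) = x^4 - 24*x^3 + 216*x^2 - 864*x + 1296
which factors as (x - 6)^4. The eigenvalues (with algebraic multiplicities) are λ = 6 with multiplicity 4.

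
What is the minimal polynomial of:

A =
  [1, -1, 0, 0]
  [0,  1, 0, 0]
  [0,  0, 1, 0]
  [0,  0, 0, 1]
x^2 - 2*x + 1

The characteristic polynomial is χ_A(x) = (x - 1)^4, so the eigenvalues are known. The minimal polynomial is
  m_A(x) = Π_λ (x − λ)^{k_λ}
where k_λ is the size of the *largest* Jordan block for λ (equivalently, the smallest k with (A − λI)^k v = 0 for every generalised eigenvector v of λ).

  λ = 1: largest Jordan block has size 2, contributing (x − 1)^2

So m_A(x) = (x - 1)^2 = x^2 - 2*x + 1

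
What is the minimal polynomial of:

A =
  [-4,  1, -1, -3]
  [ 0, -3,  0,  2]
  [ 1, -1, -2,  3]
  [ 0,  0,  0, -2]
x^3 + 8*x^2 + 21*x + 18

The characteristic polynomial is χ_A(x) = (x + 2)*(x + 3)^3, so the eigenvalues are known. The minimal polynomial is
  m_A(x) = Π_λ (x − λ)^{k_λ}
where k_λ is the size of the *largest* Jordan block for λ (equivalently, the smallest k with (A − λI)^k v = 0 for every generalised eigenvector v of λ).

  λ = -3: largest Jordan block has size 2, contributing (x + 3)^2
  λ = -2: largest Jordan block has size 1, contributing (x + 2)

So m_A(x) = (x + 2)*(x + 3)^2 = x^3 + 8*x^2 + 21*x + 18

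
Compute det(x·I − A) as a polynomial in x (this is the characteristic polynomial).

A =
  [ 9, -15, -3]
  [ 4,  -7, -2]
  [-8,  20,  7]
x^3 - 9*x^2 + 27*x - 27

Expanding det(x·I − A) (e.g. by cofactor expansion or by noting that A is similar to its Jordan form J, which has the same characteristic polynomial as A) gives
  χ_A(x) = x^3 - 9*x^2 + 27*x - 27
which factors as (x - 3)^3. The eigenvalues (with algebraic multiplicities) are λ = 3 with multiplicity 3.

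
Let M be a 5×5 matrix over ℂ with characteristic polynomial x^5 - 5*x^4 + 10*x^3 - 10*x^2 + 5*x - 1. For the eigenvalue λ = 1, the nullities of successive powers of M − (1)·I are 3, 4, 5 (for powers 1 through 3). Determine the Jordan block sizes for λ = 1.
Block sizes for λ = 1: [3, 1, 1]

From the dimensions of kernels of powers, the number of Jordan blocks of size at least j is d_j − d_{j−1} where d_j = dim ker(N^j) (with d_0 = 0). Computing the differences gives [3, 1, 1].
The number of blocks of size exactly k is (#blocks of size ≥ k) − (#blocks of size ≥ k + 1), so the partition is: 2 block(s) of size 1, 1 block(s) of size 3.
In nonincreasing order the block sizes are [3, 1, 1].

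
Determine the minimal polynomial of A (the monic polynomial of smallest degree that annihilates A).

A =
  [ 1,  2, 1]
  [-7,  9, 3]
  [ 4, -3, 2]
x^3 - 12*x^2 + 48*x - 64

The characteristic polynomial is χ_A(x) = (x - 4)^3, so the eigenvalues are known. The minimal polynomial is
  m_A(x) = Π_λ (x − λ)^{k_λ}
where k_λ is the size of the *largest* Jordan block for λ (equivalently, the smallest k with (A − λI)^k v = 0 for every generalised eigenvector v of λ).

  λ = 4: largest Jordan block has size 3, contributing (x − 4)^3

So m_A(x) = (x - 4)^3 = x^3 - 12*x^2 + 48*x - 64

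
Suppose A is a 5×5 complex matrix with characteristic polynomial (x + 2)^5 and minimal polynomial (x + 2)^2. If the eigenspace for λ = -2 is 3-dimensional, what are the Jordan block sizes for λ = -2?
Block sizes for λ = -2: [2, 2, 1]

Step 1 — from the characteristic polynomial, algebraic multiplicity of λ = -2 is 5. From dim ker(A − (-2)·I) = 3, there are exactly 3 Jordan blocks for λ = -2.
Step 2 — from the minimal polynomial, the factor (x + 2)^2 tells us the largest block for λ = -2 has size 2.
Step 3 — with total size 5, 3 blocks, and largest block 2, the block sizes (in nonincreasing order) are [2, 2, 1].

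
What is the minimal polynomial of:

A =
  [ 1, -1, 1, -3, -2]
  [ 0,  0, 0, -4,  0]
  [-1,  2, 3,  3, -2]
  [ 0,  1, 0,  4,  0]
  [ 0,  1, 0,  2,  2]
x^2 - 4*x + 4

The characteristic polynomial is χ_A(x) = (x - 2)^5, so the eigenvalues are known. The minimal polynomial is
  m_A(x) = Π_λ (x − λ)^{k_λ}
where k_λ is the size of the *largest* Jordan block for λ (equivalently, the smallest k with (A − λI)^k v = 0 for every generalised eigenvector v of λ).

  λ = 2: largest Jordan block has size 2, contributing (x − 2)^2

So m_A(x) = (x - 2)^2 = x^2 - 4*x + 4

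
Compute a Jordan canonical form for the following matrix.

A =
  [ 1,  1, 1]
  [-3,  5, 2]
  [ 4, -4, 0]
J_3(2)

The characteristic polynomial is
  det(x·I − A) = x^3 - 6*x^2 + 12*x - 8 = (x - 2)^3

Eigenvalues and multiplicities (the geometric multiplicity of λ is n − rank(A − λI), which equals the number of Jordan blocks for λ):
  λ = 2: algebraic multiplicity = 3, geometric multiplicity = 1

Determining the block sizes for each eigenvalue:
  λ = 2: one block (gm = 1), so the single block has size am = 3 → block sizes [3]

Assembling the blocks gives a Jordan form
J =
  [2, 1, 0]
  [0, 2, 1]
  [0, 0, 2]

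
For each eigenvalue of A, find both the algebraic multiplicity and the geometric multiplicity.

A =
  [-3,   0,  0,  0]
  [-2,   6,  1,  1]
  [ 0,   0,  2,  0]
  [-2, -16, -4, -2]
λ = -3: alg = 1, geom = 1; λ = 2: alg = 3, geom = 2

Step 1 — factor the characteristic polynomial to read off the algebraic multiplicities:
  χ_A(x) = (x - 2)^3*(x + 3)

Step 2 — compute geometric multiplicities via the rank-nullity identity g(λ) = n − rank(A − λI):
  rank(A − (-3)·I) = 3, so dim ker(A − (-3)·I) = n − 3 = 1
  rank(A − (2)·I) = 2, so dim ker(A − (2)·I) = n − 2 = 2

Summary:
  λ = -3: algebraic multiplicity = 1, geometric multiplicity = 1
  λ = 2: algebraic multiplicity = 3, geometric multiplicity = 2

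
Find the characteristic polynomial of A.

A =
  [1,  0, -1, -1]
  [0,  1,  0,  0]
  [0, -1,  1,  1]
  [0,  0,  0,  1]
x^4 - 4*x^3 + 6*x^2 - 4*x + 1

Expanding det(x·I − A) (e.g. by cofactor expansion or by noting that A is similar to its Jordan form J, which has the same characteristic polynomial as A) gives
  χ_A(x) = x^4 - 4*x^3 + 6*x^2 - 4*x + 1
which factors as (x - 1)^4. The eigenvalues (with algebraic multiplicities) are λ = 1 with multiplicity 4.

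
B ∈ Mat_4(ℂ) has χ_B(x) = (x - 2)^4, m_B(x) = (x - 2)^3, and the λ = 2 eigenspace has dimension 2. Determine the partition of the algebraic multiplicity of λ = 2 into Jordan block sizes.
Block sizes for λ = 2: [3, 1]

Step 1 — from the characteristic polynomial, algebraic multiplicity of λ = 2 is 4. From dim ker(B − (2)·I) = 2, there are exactly 2 Jordan blocks for λ = 2.
Step 2 — from the minimal polynomial, the factor (x − 2)^3 tells us the largest block for λ = 2 has size 3.
Step 3 — with total size 4, 2 blocks, and largest block 3, the block sizes (in nonincreasing order) are [3, 1].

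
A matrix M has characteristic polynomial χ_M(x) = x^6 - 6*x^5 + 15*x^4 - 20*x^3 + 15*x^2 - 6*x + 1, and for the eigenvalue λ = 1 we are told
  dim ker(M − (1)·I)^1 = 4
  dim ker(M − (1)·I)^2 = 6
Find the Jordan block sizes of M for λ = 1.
Block sizes for λ = 1: [2, 2, 1, 1]

From the dimensions of kernels of powers, the number of Jordan blocks of size at least j is d_j − d_{j−1} where d_j = dim ker(N^j) (with d_0 = 0). Computing the differences gives [4, 2].
The number of blocks of size exactly k is (#blocks of size ≥ k) − (#blocks of size ≥ k + 1), so the partition is: 2 block(s) of size 1, 2 block(s) of size 2.
In nonincreasing order the block sizes are [2, 2, 1, 1].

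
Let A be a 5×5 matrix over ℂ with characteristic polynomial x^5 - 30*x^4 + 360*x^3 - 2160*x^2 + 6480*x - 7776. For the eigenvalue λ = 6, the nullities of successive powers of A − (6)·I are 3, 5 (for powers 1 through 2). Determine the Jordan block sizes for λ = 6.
Block sizes for λ = 6: [2, 2, 1]

From the dimensions of kernels of powers, the number of Jordan blocks of size at least j is d_j − d_{j−1} where d_j = dim ker(N^j) (with d_0 = 0). Computing the differences gives [3, 2].
The number of blocks of size exactly k is (#blocks of size ≥ k) − (#blocks of size ≥ k + 1), so the partition is: 1 block(s) of size 1, 2 block(s) of size 2.
In nonincreasing order the block sizes are [2, 2, 1].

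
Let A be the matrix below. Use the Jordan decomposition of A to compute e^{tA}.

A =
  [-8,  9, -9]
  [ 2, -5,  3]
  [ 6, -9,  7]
e^{tA} =
  [-6*t*exp(-2*t) + exp(-2*t), 9*t*exp(-2*t), -9*t*exp(-2*t)]
  [2*t*exp(-2*t), -3*t*exp(-2*t) + exp(-2*t), 3*t*exp(-2*t)]
  [6*t*exp(-2*t), -9*t*exp(-2*t), 9*t*exp(-2*t) + exp(-2*t)]

Strategy: write A = P · J · P⁻¹ where J is a Jordan canonical form, so e^{tA} = P · e^{tJ} · P⁻¹, and e^{tJ} can be computed block-by-block.

A has Jordan form
J =
  [-2,  1,  0]
  [ 0, -2,  0]
  [ 0,  0, -2]
(up to reordering of blocks).

Per-block formulas:
  For a 1×1 block at λ = -2: exp(t · [-2]) = [e^(-2t)].
  For a 2×2 Jordan block J_2(-2): exp(t · J_2(-2)) = e^(-2t)·(I + t·N), where N is the 2×2 nilpotent shift.

After assembling e^{tJ} and conjugating by P, we get:

e^{tA} =
  [-6*t*exp(-2*t) + exp(-2*t), 9*t*exp(-2*t), -9*t*exp(-2*t)]
  [2*t*exp(-2*t), -3*t*exp(-2*t) + exp(-2*t), 3*t*exp(-2*t)]
  [6*t*exp(-2*t), -9*t*exp(-2*t), 9*t*exp(-2*t) + exp(-2*t)]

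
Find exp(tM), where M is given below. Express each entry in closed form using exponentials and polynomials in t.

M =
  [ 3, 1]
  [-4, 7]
e^{tM} =
  [-2*t*exp(5*t) + exp(5*t), t*exp(5*t)]
  [-4*t*exp(5*t), 2*t*exp(5*t) + exp(5*t)]

Strategy: write M = P · J · P⁻¹ where J is a Jordan canonical form, so e^{tM} = P · e^{tJ} · P⁻¹, and e^{tJ} can be computed block-by-block.

M has Jordan form
J =
  [5, 1]
  [0, 5]
(up to reordering of blocks).

Per-block formulas:
  For a 2×2 Jordan block J_2(5): exp(t · J_2(5)) = e^(5t)·(I + t·N), where N is the 2×2 nilpotent shift.

After assembling e^{tJ} and conjugating by P, we get:

e^{tM} =
  [-2*t*exp(5*t) + exp(5*t), t*exp(5*t)]
  [-4*t*exp(5*t), 2*t*exp(5*t) + exp(5*t)]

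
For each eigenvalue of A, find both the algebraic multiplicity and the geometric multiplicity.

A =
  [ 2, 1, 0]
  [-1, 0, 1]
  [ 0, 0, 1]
λ = 1: alg = 3, geom = 1

Step 1 — factor the characteristic polynomial to read off the algebraic multiplicities:
  χ_A(x) = (x - 1)^3

Step 2 — compute geometric multiplicities via the rank-nullity identity g(λ) = n − rank(A − λI):
  rank(A − (1)·I) = 2, so dim ker(A − (1)·I) = n − 2 = 1

Summary:
  λ = 1: algebraic multiplicity = 3, geometric multiplicity = 1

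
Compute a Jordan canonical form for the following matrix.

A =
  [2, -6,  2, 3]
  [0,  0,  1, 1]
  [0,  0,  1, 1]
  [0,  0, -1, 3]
J_1(0) ⊕ J_3(2)

The characteristic polynomial is
  det(x·I − A) = x^4 - 6*x^3 + 12*x^2 - 8*x = x*(x - 2)^3

Eigenvalues and multiplicities (the geometric multiplicity of λ is n − rank(A − λI), which equals the number of Jordan blocks for λ):
  λ = 0: algebraic multiplicity = 1, geometric multiplicity = 1
  λ = 2: algebraic multiplicity = 3, geometric multiplicity = 1

Determining the block sizes for each eigenvalue:
  λ = 0: one block (gm = 1), so the single block has size am = 1 → block sizes [1]
  λ = 2: one block (gm = 1), so the single block has size am = 3 → block sizes [3]

Assembling the blocks gives a Jordan form
J =
  [0, 0, 0, 0]
  [0, 2, 1, 0]
  [0, 0, 2, 1]
  [0, 0, 0, 2]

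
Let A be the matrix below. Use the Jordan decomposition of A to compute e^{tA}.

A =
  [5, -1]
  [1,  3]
e^{tA} =
  [t*exp(4*t) + exp(4*t), -t*exp(4*t)]
  [t*exp(4*t), -t*exp(4*t) + exp(4*t)]

Strategy: write A = P · J · P⁻¹ where J is a Jordan canonical form, so e^{tA} = P · e^{tJ} · P⁻¹, and e^{tJ} can be computed block-by-block.

A has Jordan form
J =
  [4, 1]
  [0, 4]
(up to reordering of blocks).

Per-block formulas:
  For a 2×2 Jordan block J_2(4): exp(t · J_2(4)) = e^(4t)·(I + t·N), where N is the 2×2 nilpotent shift.

After assembling e^{tJ} and conjugating by P, we get:

e^{tA} =
  [t*exp(4*t) + exp(4*t), -t*exp(4*t)]
  [t*exp(4*t), -t*exp(4*t) + exp(4*t)]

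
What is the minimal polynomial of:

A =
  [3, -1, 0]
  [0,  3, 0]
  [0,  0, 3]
x^2 - 6*x + 9

The characteristic polynomial is χ_A(x) = (x - 3)^3, so the eigenvalues are known. The minimal polynomial is
  m_A(x) = Π_λ (x − λ)^{k_λ}
where k_λ is the size of the *largest* Jordan block for λ (equivalently, the smallest k with (A − λI)^k v = 0 for every generalised eigenvector v of λ).

  λ = 3: largest Jordan block has size 2, contributing (x − 3)^2

So m_A(x) = (x - 3)^2 = x^2 - 6*x + 9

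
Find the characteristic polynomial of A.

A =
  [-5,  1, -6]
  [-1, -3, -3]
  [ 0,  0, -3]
x^3 + 11*x^2 + 40*x + 48

Expanding det(x·I − A) (e.g. by cofactor expansion or by noting that A is similar to its Jordan form J, which has the same characteristic polynomial as A) gives
  χ_A(x) = x^3 + 11*x^2 + 40*x + 48
which factors as (x + 3)*(x + 4)^2. The eigenvalues (with algebraic multiplicities) are λ = -4 with multiplicity 2, λ = -3 with multiplicity 1.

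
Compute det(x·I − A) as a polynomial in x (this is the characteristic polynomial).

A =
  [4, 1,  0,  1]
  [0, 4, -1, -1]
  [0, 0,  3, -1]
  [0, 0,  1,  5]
x^4 - 16*x^3 + 96*x^2 - 256*x + 256

Expanding det(x·I − A) (e.g. by cofactor expansion or by noting that A is similar to its Jordan form J, which has the same characteristic polynomial as A) gives
  χ_A(x) = x^4 - 16*x^3 + 96*x^2 - 256*x + 256
which factors as (x - 4)^4. The eigenvalues (with algebraic multiplicities) are λ = 4 with multiplicity 4.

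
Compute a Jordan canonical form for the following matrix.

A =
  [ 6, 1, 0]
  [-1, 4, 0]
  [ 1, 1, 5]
J_2(5) ⊕ J_1(5)

The characteristic polynomial is
  det(x·I − A) = x^3 - 15*x^2 + 75*x - 125 = (x - 5)^3

Eigenvalues and multiplicities (the geometric multiplicity of λ is n − rank(A − λI), which equals the number of Jordan blocks for λ):
  λ = 5: algebraic multiplicity = 3, geometric multiplicity = 2

Determining the block sizes for each eigenvalue:
  λ = 5: 2 blocks summing to 3 forces exactly one block of size 2 and the rest size 1 → block sizes [2, 1]

Assembling the blocks gives a Jordan form
J =
  [5, 1, 0]
  [0, 5, 0]
  [0, 0, 5]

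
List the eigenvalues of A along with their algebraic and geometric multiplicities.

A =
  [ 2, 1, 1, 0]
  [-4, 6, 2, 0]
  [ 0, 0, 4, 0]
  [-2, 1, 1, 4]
λ = 4: alg = 4, geom = 3

Step 1 — factor the characteristic polynomial to read off the algebraic multiplicities:
  χ_A(x) = (x - 4)^4

Step 2 — compute geometric multiplicities via the rank-nullity identity g(λ) = n − rank(A − λI):
  rank(A − (4)·I) = 1, so dim ker(A − (4)·I) = n − 1 = 3

Summary:
  λ = 4: algebraic multiplicity = 4, geometric multiplicity = 3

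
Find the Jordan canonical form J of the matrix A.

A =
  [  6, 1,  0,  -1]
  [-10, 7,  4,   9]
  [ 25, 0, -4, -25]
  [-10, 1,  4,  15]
J_2(6) ⊕ J_2(6)

The characteristic polynomial is
  det(x·I − A) = x^4 - 24*x^3 + 216*x^2 - 864*x + 1296 = (x - 6)^4

Eigenvalues and multiplicities (the geometric multiplicity of λ is n − rank(A − λI), which equals the number of Jordan blocks for λ):
  λ = 6: algebraic multiplicity = 4, geometric multiplicity = 2

Determining the block sizes for each eigenvalue:
  λ = 6: with am = 4 and gm = 2, the partition is not yet determined (e.g. several partitions of 4 into 2 parts exist). Let N = A − (6)·I. Computing rank(N^1) = 2, rank(N^2) = 0; the number of blocks of size ≥ j is rank(N^{j−1}) − rank(N^j), giving [2, 2]. So we have 2 block(s) of size 2 → block sizes [2, 2]

Assembling the blocks gives a Jordan form
J =
  [6, 1, 0, 0]
  [0, 6, 0, 0]
  [0, 0, 6, 1]
  [0, 0, 0, 6]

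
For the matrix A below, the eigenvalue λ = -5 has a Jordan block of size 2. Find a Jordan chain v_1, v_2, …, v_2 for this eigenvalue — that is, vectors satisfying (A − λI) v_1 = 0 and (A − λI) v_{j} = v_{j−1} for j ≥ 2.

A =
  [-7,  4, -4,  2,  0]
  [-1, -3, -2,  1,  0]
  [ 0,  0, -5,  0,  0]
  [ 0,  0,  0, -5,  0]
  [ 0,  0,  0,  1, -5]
A Jordan chain for λ = -5 of length 2:
v_1 = (-2, -1, 0, 0, 0)ᵀ
v_2 = (1, 0, 0, 0, 0)ᵀ

Let N = A − (-5)·I. We want v_2 with N^2 v_2 = 0 but N^1 v_2 ≠ 0; then v_{j-1} := N · v_j for j = 2, …, 2.

Pick v_2 = (1, 0, 0, 0, 0)ᵀ.
Then v_1 = N · v_2 = (-2, -1, 0, 0, 0)ᵀ.

Sanity check: (A − (-5)·I) v_1 = (0, 0, 0, 0, 0)ᵀ = 0. ✓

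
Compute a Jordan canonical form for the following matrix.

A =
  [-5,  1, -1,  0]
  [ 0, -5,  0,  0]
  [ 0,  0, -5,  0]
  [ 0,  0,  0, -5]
J_2(-5) ⊕ J_1(-5) ⊕ J_1(-5)

The characteristic polynomial is
  det(x·I − A) = x^4 + 20*x^3 + 150*x^2 + 500*x + 625 = (x + 5)^4

Eigenvalues and multiplicities (the geometric multiplicity of λ is n − rank(A − λI), which equals the number of Jordan blocks for λ):
  λ = -5: algebraic multiplicity = 4, geometric multiplicity = 3

Determining the block sizes for each eigenvalue:
  λ = -5: 3 blocks summing to 4 forces exactly one block of size 2 and the rest size 1 → block sizes [2, 1, 1]

Assembling the blocks gives a Jordan form
J =
  [-5,  1,  0,  0]
  [ 0, -5,  0,  0]
  [ 0,  0, -5,  0]
  [ 0,  0,  0, -5]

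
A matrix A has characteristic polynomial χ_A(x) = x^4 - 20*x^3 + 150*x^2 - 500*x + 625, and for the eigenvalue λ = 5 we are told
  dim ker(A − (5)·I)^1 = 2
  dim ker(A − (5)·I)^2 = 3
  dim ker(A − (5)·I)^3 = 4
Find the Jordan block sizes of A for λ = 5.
Block sizes for λ = 5: [3, 1]

From the dimensions of kernels of powers, the number of Jordan blocks of size at least j is d_j − d_{j−1} where d_j = dim ker(N^j) (with d_0 = 0). Computing the differences gives [2, 1, 1].
The number of blocks of size exactly k is (#blocks of size ≥ k) − (#blocks of size ≥ k + 1), so the partition is: 1 block(s) of size 1, 1 block(s) of size 3.
In nonincreasing order the block sizes are [3, 1].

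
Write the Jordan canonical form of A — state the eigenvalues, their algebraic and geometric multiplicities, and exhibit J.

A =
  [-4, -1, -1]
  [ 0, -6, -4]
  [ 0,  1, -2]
J_3(-4)

The characteristic polynomial is
  det(x·I − A) = x^3 + 12*x^2 + 48*x + 64 = (x + 4)^3

Eigenvalues and multiplicities (the geometric multiplicity of λ is n − rank(A − λI), which equals the number of Jordan blocks for λ):
  λ = -4: algebraic multiplicity = 3, geometric multiplicity = 1

Determining the block sizes for each eigenvalue:
  λ = -4: one block (gm = 1), so the single block has size am = 3 → block sizes [3]

Assembling the blocks gives a Jordan form
J =
  [-4,  1,  0]
  [ 0, -4,  1]
  [ 0,  0, -4]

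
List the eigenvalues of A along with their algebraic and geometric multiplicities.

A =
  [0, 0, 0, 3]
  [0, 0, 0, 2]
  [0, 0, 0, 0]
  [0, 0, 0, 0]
λ = 0: alg = 4, geom = 3

Step 1 — factor the characteristic polynomial to read off the algebraic multiplicities:
  χ_A(x) = x^4

Step 2 — compute geometric multiplicities via the rank-nullity identity g(λ) = n − rank(A − λI):
  rank(A − (0)·I) = 1, so dim ker(A − (0)·I) = n − 1 = 3

Summary:
  λ = 0: algebraic multiplicity = 4, geometric multiplicity = 3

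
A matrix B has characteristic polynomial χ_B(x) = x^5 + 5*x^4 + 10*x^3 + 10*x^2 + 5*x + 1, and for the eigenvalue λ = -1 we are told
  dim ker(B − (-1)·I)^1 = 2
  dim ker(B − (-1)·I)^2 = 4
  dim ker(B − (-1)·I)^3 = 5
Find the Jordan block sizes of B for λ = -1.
Block sizes for λ = -1: [3, 2]

From the dimensions of kernels of powers, the number of Jordan blocks of size at least j is d_j − d_{j−1} where d_j = dim ker(N^j) (with d_0 = 0). Computing the differences gives [2, 2, 1].
The number of blocks of size exactly k is (#blocks of size ≥ k) − (#blocks of size ≥ k + 1), so the partition is: 1 block(s) of size 2, 1 block(s) of size 3.
In nonincreasing order the block sizes are [3, 2].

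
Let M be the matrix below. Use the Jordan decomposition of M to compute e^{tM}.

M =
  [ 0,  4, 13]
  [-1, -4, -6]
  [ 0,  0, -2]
e^{tM} =
  [2*t*exp(-2*t) + exp(-2*t), 4*t*exp(-2*t), t^2*exp(-2*t) + 13*t*exp(-2*t)]
  [-t*exp(-2*t), -2*t*exp(-2*t) + exp(-2*t), -t^2*exp(-2*t)/2 - 6*t*exp(-2*t)]
  [0, 0, exp(-2*t)]

Strategy: write M = P · J · P⁻¹ where J is a Jordan canonical form, so e^{tM} = P · e^{tJ} · P⁻¹, and e^{tJ} can be computed block-by-block.

M has Jordan form
J =
  [-2,  1,  0]
  [ 0, -2,  1]
  [ 0,  0, -2]
(up to reordering of blocks).

Per-block formulas:
  For a 3×3 Jordan block J_3(-2): exp(t · J_3(-2)) = e^(-2t)·(I + t·N + (t^2/2)·N^2), where N is the 3×3 nilpotent shift.

After assembling e^{tJ} and conjugating by P, we get:

e^{tM} =
  [2*t*exp(-2*t) + exp(-2*t), 4*t*exp(-2*t), t^2*exp(-2*t) + 13*t*exp(-2*t)]
  [-t*exp(-2*t), -2*t*exp(-2*t) + exp(-2*t), -t^2*exp(-2*t)/2 - 6*t*exp(-2*t)]
  [0, 0, exp(-2*t)]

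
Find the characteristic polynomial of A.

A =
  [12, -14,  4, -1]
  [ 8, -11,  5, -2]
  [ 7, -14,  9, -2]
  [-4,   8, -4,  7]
x^4 - 17*x^3 + 105*x^2 - 275*x + 250

Expanding det(x·I − A) (e.g. by cofactor expansion or by noting that A is similar to its Jordan form J, which has the same characteristic polynomial as A) gives
  χ_A(x) = x^4 - 17*x^3 + 105*x^2 - 275*x + 250
which factors as (x - 5)^3*(x - 2). The eigenvalues (with algebraic multiplicities) are λ = 2 with multiplicity 1, λ = 5 with multiplicity 3.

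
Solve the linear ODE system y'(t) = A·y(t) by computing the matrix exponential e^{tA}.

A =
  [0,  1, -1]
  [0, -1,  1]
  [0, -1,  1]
e^{tA} =
  [1, t, -t]
  [0, 1 - t, t]
  [0, -t, t + 1]

Strategy: write A = P · J · P⁻¹ where J is a Jordan canonical form, so e^{tA} = P · e^{tJ} · P⁻¹, and e^{tJ} can be computed block-by-block.

A has Jordan form
J =
  [0, 1, 0]
  [0, 0, 0]
  [0, 0, 0]
(up to reordering of blocks).

Per-block formulas:
  For a 1×1 block at λ = 0: exp(t · [0]) = [e^(0t)].
  For a 2×2 Jordan block J_2(0): exp(t · J_2(0)) = e^(0t)·(I + t·N), where N is the 2×2 nilpotent shift.

After assembling e^{tJ} and conjugating by P, we get:

e^{tA} =
  [1, t, -t]
  [0, 1 - t, t]
  [0, -t, t + 1]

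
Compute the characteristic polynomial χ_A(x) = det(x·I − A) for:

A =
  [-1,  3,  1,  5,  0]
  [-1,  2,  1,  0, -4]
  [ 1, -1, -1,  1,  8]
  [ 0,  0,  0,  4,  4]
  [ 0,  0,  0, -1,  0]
x^5 - 4*x^4 + 4*x^3

Expanding det(x·I − A) (e.g. by cofactor expansion or by noting that A is similar to its Jordan form J, which has the same characteristic polynomial as A) gives
  χ_A(x) = x^5 - 4*x^4 + 4*x^3
which factors as x^3*(x - 2)^2. The eigenvalues (with algebraic multiplicities) are λ = 0 with multiplicity 3, λ = 2 with multiplicity 2.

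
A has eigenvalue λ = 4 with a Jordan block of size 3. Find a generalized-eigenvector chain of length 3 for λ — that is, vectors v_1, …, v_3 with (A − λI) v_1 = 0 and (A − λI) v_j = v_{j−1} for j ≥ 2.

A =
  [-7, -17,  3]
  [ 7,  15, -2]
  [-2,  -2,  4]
A Jordan chain for λ = 4 of length 3:
v_1 = (-4, 4, 8)ᵀ
v_2 = (-11, 7, -2)ᵀ
v_3 = (1, 0, 0)ᵀ

Let N = A − (4)·I. We want v_3 with N^3 v_3 = 0 but N^2 v_3 ≠ 0; then v_{j-1} := N · v_j for j = 3, …, 2.

Pick v_3 = (1, 0, 0)ᵀ.
Then v_2 = N · v_3 = (-11, 7, -2)ᵀ.
Then v_1 = N · v_2 = (-4, 4, 8)ᵀ.

Sanity check: (A − (4)·I) v_1 = (0, 0, 0)ᵀ = 0. ✓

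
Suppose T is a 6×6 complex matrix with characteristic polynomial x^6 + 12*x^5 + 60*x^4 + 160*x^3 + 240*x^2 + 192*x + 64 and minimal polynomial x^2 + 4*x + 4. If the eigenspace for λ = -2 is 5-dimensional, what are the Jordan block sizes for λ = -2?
Block sizes for λ = -2: [2, 1, 1, 1, 1]

Step 1 — from the characteristic polynomial, algebraic multiplicity of λ = -2 is 6. From dim ker(T − (-2)·I) = 5, there are exactly 5 Jordan blocks for λ = -2.
Step 2 — from the minimal polynomial, the factor (x + 2)^2 tells us the largest block for λ = -2 has size 2.
Step 3 — with total size 6, 5 blocks, and largest block 2, the block sizes (in nonincreasing order) are [2, 1, 1, 1, 1].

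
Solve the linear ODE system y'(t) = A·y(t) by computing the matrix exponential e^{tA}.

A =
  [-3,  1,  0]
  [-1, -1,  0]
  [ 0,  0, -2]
e^{tA} =
  [-t*exp(-2*t) + exp(-2*t), t*exp(-2*t), 0]
  [-t*exp(-2*t), t*exp(-2*t) + exp(-2*t), 0]
  [0, 0, exp(-2*t)]

Strategy: write A = P · J · P⁻¹ where J is a Jordan canonical form, so e^{tA} = P · e^{tJ} · P⁻¹, and e^{tJ} can be computed block-by-block.

A has Jordan form
J =
  [-2,  1,  0]
  [ 0, -2,  0]
  [ 0,  0, -2]
(up to reordering of blocks).

Per-block formulas:
  For a 2×2 Jordan block J_2(-2): exp(t · J_2(-2)) = e^(-2t)·(I + t·N), where N is the 2×2 nilpotent shift.
  For a 1×1 block at λ = -2: exp(t · [-2]) = [e^(-2t)].

After assembling e^{tJ} and conjugating by P, we get:

e^{tA} =
  [-t*exp(-2*t) + exp(-2*t), t*exp(-2*t), 0]
  [-t*exp(-2*t), t*exp(-2*t) + exp(-2*t), 0]
  [0, 0, exp(-2*t)]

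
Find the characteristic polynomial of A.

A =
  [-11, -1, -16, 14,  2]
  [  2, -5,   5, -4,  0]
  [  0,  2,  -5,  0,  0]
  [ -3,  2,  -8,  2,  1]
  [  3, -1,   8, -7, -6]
x^5 + 25*x^4 + 250*x^3 + 1250*x^2 + 3125*x + 3125

Expanding det(x·I − A) (e.g. by cofactor expansion or by noting that A is similar to its Jordan form J, which has the same characteristic polynomial as A) gives
  χ_A(x) = x^5 + 25*x^4 + 250*x^3 + 1250*x^2 + 3125*x + 3125
which factors as (x + 5)^5. The eigenvalues (with algebraic multiplicities) are λ = -5 with multiplicity 5.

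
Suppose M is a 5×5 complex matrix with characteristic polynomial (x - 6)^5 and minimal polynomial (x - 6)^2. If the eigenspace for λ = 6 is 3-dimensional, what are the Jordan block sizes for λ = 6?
Block sizes for λ = 6: [2, 2, 1]

Step 1 — from the characteristic polynomial, algebraic multiplicity of λ = 6 is 5. From dim ker(M − (6)·I) = 3, there are exactly 3 Jordan blocks for λ = 6.
Step 2 — from the minimal polynomial, the factor (x − 6)^2 tells us the largest block for λ = 6 has size 2.
Step 3 — with total size 5, 3 blocks, and largest block 2, the block sizes (in nonincreasing order) are [2, 2, 1].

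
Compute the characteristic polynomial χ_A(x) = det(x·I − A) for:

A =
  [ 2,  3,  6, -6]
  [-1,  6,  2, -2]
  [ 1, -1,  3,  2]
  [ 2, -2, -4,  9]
x^4 - 20*x^3 + 150*x^2 - 500*x + 625

Expanding det(x·I − A) (e.g. by cofactor expansion or by noting that A is similar to its Jordan form J, which has the same characteristic polynomial as A) gives
  χ_A(x) = x^4 - 20*x^3 + 150*x^2 - 500*x + 625
which factors as (x - 5)^4. The eigenvalues (with algebraic multiplicities) are λ = 5 with multiplicity 4.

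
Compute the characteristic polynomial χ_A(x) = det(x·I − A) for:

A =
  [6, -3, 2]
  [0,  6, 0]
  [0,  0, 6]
x^3 - 18*x^2 + 108*x - 216

Expanding det(x·I − A) (e.g. by cofactor expansion or by noting that A is similar to its Jordan form J, which has the same characteristic polynomial as A) gives
  χ_A(x) = x^3 - 18*x^2 + 108*x - 216
which factors as (x - 6)^3. The eigenvalues (with algebraic multiplicities) are λ = 6 with multiplicity 3.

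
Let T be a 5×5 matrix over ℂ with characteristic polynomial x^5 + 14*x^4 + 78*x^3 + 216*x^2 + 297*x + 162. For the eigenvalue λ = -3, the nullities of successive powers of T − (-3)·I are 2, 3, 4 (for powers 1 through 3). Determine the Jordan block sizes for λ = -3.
Block sizes for λ = -3: [3, 1]

From the dimensions of kernels of powers, the number of Jordan blocks of size at least j is d_j − d_{j−1} where d_j = dim ker(N^j) (with d_0 = 0). Computing the differences gives [2, 1, 1].
The number of blocks of size exactly k is (#blocks of size ≥ k) − (#blocks of size ≥ k + 1), so the partition is: 1 block(s) of size 1, 1 block(s) of size 3.
In nonincreasing order the block sizes are [3, 1].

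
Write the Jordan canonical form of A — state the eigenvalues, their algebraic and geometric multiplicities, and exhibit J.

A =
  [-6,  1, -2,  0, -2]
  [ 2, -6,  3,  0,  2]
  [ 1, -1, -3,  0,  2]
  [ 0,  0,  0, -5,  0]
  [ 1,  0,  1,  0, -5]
J_3(-5) ⊕ J_1(-5) ⊕ J_1(-5)

The characteristic polynomial is
  det(x·I − A) = x^5 + 25*x^4 + 250*x^3 + 1250*x^2 + 3125*x + 3125 = (x + 5)^5

Eigenvalues and multiplicities (the geometric multiplicity of λ is n − rank(A − λI), which equals the number of Jordan blocks for λ):
  λ = -5: algebraic multiplicity = 5, geometric multiplicity = 3

Determining the block sizes for each eigenvalue:
  λ = -5: with am = 5 and gm = 3, the partition is not yet determined (e.g. several partitions of 5 into 3 parts exist). Let N = A − (-5)·I. Computing rank(N^1) = 2, rank(N^2) = 1, rank(N^3) = 0; the number of blocks of size ≥ j is rank(N^{j−1}) − rank(N^j), giving [3, 1, 1]. So we have 1 block(s) of size 3, 2 block(s) of size 1 → block sizes [3, 1, 1]

Assembling the blocks gives a Jordan form
J =
  [-5,  1,  0,  0,  0]
  [ 0, -5,  1,  0,  0]
  [ 0,  0, -5,  0,  0]
  [ 0,  0,  0, -5,  0]
  [ 0,  0,  0,  0, -5]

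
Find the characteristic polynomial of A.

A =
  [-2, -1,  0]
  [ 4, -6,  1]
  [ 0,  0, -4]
x^3 + 12*x^2 + 48*x + 64

Expanding det(x·I − A) (e.g. by cofactor expansion or by noting that A is similar to its Jordan form J, which has the same characteristic polynomial as A) gives
  χ_A(x) = x^3 + 12*x^2 + 48*x + 64
which factors as (x + 4)^3. The eigenvalues (with algebraic multiplicities) are λ = -4 with multiplicity 3.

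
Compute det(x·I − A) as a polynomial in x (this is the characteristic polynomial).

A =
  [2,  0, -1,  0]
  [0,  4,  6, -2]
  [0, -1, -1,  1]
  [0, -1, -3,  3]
x^4 - 8*x^3 + 24*x^2 - 32*x + 16

Expanding det(x·I − A) (e.g. by cofactor expansion or by noting that A is similar to its Jordan form J, which has the same characteristic polynomial as A) gives
  χ_A(x) = x^4 - 8*x^3 + 24*x^2 - 32*x + 16
which factors as (x - 2)^4. The eigenvalues (with algebraic multiplicities) are λ = 2 with multiplicity 4.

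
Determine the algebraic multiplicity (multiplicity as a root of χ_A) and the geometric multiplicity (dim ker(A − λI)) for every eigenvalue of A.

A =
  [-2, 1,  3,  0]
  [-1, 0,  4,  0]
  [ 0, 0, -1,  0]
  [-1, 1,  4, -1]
λ = -1: alg = 4, geom = 2

Step 1 — factor the characteristic polynomial to read off the algebraic multiplicities:
  χ_A(x) = (x + 1)^4

Step 2 — compute geometric multiplicities via the rank-nullity identity g(λ) = n − rank(A − λI):
  rank(A − (-1)·I) = 2, so dim ker(A − (-1)·I) = n − 2 = 2

Summary:
  λ = -1: algebraic multiplicity = 4, geometric multiplicity = 2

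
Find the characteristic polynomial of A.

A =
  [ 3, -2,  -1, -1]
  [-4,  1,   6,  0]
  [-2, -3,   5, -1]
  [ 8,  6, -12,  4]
x^4 - 13*x^3 + 63*x^2 - 135*x + 108

Expanding det(x·I − A) (e.g. by cofactor expansion or by noting that A is similar to its Jordan form J, which has the same characteristic polynomial as A) gives
  χ_A(x) = x^4 - 13*x^3 + 63*x^2 - 135*x + 108
which factors as (x - 4)*(x - 3)^3. The eigenvalues (with algebraic multiplicities) are λ = 3 with multiplicity 3, λ = 4 with multiplicity 1.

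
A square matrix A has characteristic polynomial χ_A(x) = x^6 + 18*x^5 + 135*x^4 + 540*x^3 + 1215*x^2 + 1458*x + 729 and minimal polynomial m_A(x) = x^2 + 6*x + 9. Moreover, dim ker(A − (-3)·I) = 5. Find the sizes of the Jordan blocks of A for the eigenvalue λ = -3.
Block sizes for λ = -3: [2, 1, 1, 1, 1]

Step 1 — from the characteristic polynomial, algebraic multiplicity of λ = -3 is 6. From dim ker(A − (-3)·I) = 5, there are exactly 5 Jordan blocks for λ = -3.
Step 2 — from the minimal polynomial, the factor (x + 3)^2 tells us the largest block for λ = -3 has size 2.
Step 3 — with total size 6, 5 blocks, and largest block 2, the block sizes (in nonincreasing order) are [2, 1, 1, 1, 1].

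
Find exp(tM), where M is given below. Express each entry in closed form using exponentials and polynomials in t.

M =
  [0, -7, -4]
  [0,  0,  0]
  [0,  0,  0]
e^{tM} =
  [1, -7*t, -4*t]
  [0, 1, 0]
  [0, 0, 1]

Strategy: write M = P · J · P⁻¹ where J is a Jordan canonical form, so e^{tM} = P · e^{tJ} · P⁻¹, and e^{tJ} can be computed block-by-block.

M has Jordan form
J =
  [0, 1, 0]
  [0, 0, 0]
  [0, 0, 0]
(up to reordering of blocks).

Per-block formulas:
  For a 1×1 block at λ = 0: exp(t · [0]) = [e^(0t)].
  For a 2×2 Jordan block J_2(0): exp(t · J_2(0)) = e^(0t)·(I + t·N), where N is the 2×2 nilpotent shift.

After assembling e^{tJ} and conjugating by P, we get:

e^{tM} =
  [1, -7*t, -4*t]
  [0, 1, 0]
  [0, 0, 1]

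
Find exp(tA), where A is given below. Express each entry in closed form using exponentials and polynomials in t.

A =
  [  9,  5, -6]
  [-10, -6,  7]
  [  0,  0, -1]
e^{tA} =
  [2*exp(4*t) - exp(-t), exp(4*t) - exp(-t), -t*exp(-t) - exp(4*t) + exp(-t)]
  [-2*exp(4*t) + 2*exp(-t), -exp(4*t) + 2*exp(-t), 2*t*exp(-t) + exp(4*t) - exp(-t)]
  [0, 0, exp(-t)]

Strategy: write A = P · J · P⁻¹ where J is a Jordan canonical form, so e^{tA} = P · e^{tJ} · P⁻¹, and e^{tJ} can be computed block-by-block.

A has Jordan form
J =
  [-1,  1, 0]
  [ 0, -1, 0]
  [ 0,  0, 4]
(up to reordering of blocks).

Per-block formulas:
  For a 1×1 block at λ = 4: exp(t · [4]) = [e^(4t)].
  For a 2×2 Jordan block J_2(-1): exp(t · J_2(-1)) = e^(-1t)·(I + t·N), where N is the 2×2 nilpotent shift.

After assembling e^{tJ} and conjugating by P, we get:

e^{tA} =
  [2*exp(4*t) - exp(-t), exp(4*t) - exp(-t), -t*exp(-t) - exp(4*t) + exp(-t)]
  [-2*exp(4*t) + 2*exp(-t), -exp(4*t) + 2*exp(-t), 2*t*exp(-t) + exp(4*t) - exp(-t)]
  [0, 0, exp(-t)]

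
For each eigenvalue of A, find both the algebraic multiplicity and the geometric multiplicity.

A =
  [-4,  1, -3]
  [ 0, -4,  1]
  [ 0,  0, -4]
λ = -4: alg = 3, geom = 1

Step 1 — factor the characteristic polynomial to read off the algebraic multiplicities:
  χ_A(x) = (x + 4)^3

Step 2 — compute geometric multiplicities via the rank-nullity identity g(λ) = n − rank(A − λI):
  rank(A − (-4)·I) = 2, so dim ker(A − (-4)·I) = n − 2 = 1

Summary:
  λ = -4: algebraic multiplicity = 3, geometric multiplicity = 1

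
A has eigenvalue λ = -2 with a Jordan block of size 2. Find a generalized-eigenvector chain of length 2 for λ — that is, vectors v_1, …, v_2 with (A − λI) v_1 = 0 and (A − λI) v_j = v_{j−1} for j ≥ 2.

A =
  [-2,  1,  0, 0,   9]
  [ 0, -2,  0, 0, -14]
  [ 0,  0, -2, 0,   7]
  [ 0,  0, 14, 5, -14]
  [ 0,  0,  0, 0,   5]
A Jordan chain for λ = -2 of length 2:
v_1 = (1, 0, 0, 0, 0)ᵀ
v_2 = (0, 1, 0, 0, 0)ᵀ

Let N = A − (-2)·I. We want v_2 with N^2 v_2 = 0 but N^1 v_2 ≠ 0; then v_{j-1} := N · v_j for j = 2, …, 2.

Pick v_2 = (0, 1, 0, 0, 0)ᵀ.
Then v_1 = N · v_2 = (1, 0, 0, 0, 0)ᵀ.

Sanity check: (A − (-2)·I) v_1 = (0, 0, 0, 0, 0)ᵀ = 0. ✓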